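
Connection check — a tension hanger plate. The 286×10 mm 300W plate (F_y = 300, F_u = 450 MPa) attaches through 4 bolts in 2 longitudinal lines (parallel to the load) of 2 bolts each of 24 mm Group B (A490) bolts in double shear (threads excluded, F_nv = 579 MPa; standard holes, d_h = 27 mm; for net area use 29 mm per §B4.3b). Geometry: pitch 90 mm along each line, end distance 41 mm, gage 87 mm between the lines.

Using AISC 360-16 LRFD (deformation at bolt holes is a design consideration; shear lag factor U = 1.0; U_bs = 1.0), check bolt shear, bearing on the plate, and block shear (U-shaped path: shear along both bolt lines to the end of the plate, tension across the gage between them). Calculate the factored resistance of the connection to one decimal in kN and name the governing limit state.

549.5 kN (block shear governs)

Bolt shear: A_b = π(24)²/4 = 452.39 mm². φR_n = 0.75 × 579 × 452.39 × 4 × 2 = 1571.6 kN.
Bearing (10 mm plate, F_u = 450 MPa): end bolts L_c = 41 − 27/2 = 27.5, R_n = min(1.2×27.5×10×450, 2.4×24×10×450) = 148.5 kN/bolt; interior L_c = 90 − 27 = 63, R_n = 259.2 kN/bolt. φR_n = 0.75 × (2×148.5 + 2×259.2) = 611.6 kN.
Block shear: shear path 2×[41+1×90] = 2×131 mm, A_gv = 2620, A_nv = 2×(131 − 1.5×29)×10 = 1750 mm²; tension across gage: (87 − 1×29)×10 = 580 mm². R_n = min(0.6×450×1750, 0.6×300×2620) + 1.0×450×580 = min(472.5, 471.6) + 261 = 732.6 kN. φR_n = 0.75 × 732.6 = 549.5 kN.
Governing: min(1571.6, 611.6, 549.5) = 549.5 kN → block shear.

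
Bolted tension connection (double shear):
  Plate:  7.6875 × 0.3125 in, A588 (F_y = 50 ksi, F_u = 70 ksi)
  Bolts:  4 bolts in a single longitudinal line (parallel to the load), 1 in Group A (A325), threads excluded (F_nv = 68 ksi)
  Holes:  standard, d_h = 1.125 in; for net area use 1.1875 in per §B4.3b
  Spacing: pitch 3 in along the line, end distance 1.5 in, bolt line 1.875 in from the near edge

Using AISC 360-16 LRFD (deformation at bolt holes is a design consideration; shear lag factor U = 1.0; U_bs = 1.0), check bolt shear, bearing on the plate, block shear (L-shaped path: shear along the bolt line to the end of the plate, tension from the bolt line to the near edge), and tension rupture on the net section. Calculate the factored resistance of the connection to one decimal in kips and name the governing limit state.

Bolt shear: A_b = π(1)²/4 = 0.7854 in². φR_n = 0.75 × 68 × 0.7854 × 4 × 2 = 320.4 kips.
Bearing (0.3125 in plate, F_u = 70 ksi): end bolts L_c = 1.5 − 1.125/2 = 0.9375, R_n = min(1.2×0.9375×0.3125×70, 2.4×1×0.3125×70) = 24.609 kips/bolt; interior L_c = 3 − 1.125 = 1.875, R_n = 49.219 kips/bolt. φR_n = 0.75 × (1×24.609 + 3×49.219) = 129.2 kips.
Block shear: shear path 1×[1.5+3×3] = 1×10.5 in, A_gv = 3.2813, A_nv = 1×(10.5 − 3.5×1.1875)×0.3125 = 1.9824 in²; tension to near edge: (1.875 − 0.5×1.1875)×0.3125 = 0.40039 in². R_n = min(0.6×70×1.9824, 0.6×50×3.2813) + 1.0×70×0.40039 = min(83.261, 98.439) + 28.027 = 111.29 kips. φR_n = 0.75 × 111.29 = 83.5 kips.
Tension rupture (net): A_n = (7.6875 − 1×1.1875)×0.3125 = 2.0313 in² (U = 1.0, A_e = A_n). φR_n = 0.75 × 70 × 2.0313 = 106.6 kips.
Governing: min(320.4, 129.2, 83.5, 106.6) = 83.5 kips → block shear.

83.5 kips (block shear governs)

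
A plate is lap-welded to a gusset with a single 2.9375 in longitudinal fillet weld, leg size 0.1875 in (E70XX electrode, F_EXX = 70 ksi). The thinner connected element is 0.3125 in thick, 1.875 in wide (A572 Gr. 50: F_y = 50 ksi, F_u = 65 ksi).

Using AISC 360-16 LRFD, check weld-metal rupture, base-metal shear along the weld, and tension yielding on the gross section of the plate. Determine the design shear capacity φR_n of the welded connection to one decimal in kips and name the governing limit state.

Weld metal: throat = 0.707×0.1875 = 0.13256 in, L = 2.9375 in. φR_n = 0.75 × 0.6 × 70 × 0.13256 × 2.9375 = 12.3 kips.
Base metal shear (0.3125 in plate): yield φR_n = 1.0×0.6×50×0.3125×2.9375 = 27.5 kips; rupture φR_n = 0.75×0.6×65×0.3125×2.9375 = 26.9 kips; take 26.9 kips (rupture).
Tension yield (gross): A_g = 1.875×0.3125 = 0.58594 in². φR_n = 0.90 × 50 × 0.58594 = 26.4 kips.
Governing: min(12.3, 26.9, 26.4) = 12.3 kips → weld metal.

12.3 kips (weld metal governs)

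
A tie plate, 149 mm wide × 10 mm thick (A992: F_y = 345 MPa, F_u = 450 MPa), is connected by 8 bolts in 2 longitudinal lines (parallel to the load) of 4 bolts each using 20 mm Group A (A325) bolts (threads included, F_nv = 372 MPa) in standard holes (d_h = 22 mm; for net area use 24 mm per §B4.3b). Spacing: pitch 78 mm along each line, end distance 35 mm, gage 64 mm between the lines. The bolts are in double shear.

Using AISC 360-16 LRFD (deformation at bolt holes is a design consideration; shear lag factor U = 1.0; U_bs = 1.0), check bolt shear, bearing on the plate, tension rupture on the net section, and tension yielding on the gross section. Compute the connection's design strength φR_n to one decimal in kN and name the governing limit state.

340.9 kN (net-section rupture governs)

Bolt shear: A_b = π(20)²/4 = 314.16 mm². φR_n = 0.75 × 372 × 314.16 × 8 × 2 = 1402.4 kN.
Bearing (10 mm plate, F_u = 450 MPa): end bolts L_c = 35 − 22/2 = 24, R_n = min(1.2×24×10×450, 2.4×20×10×450) = 129.6 kN/bolt; interior L_c = 78 − 22 = 56, R_n = 216 kN/bolt. φR_n = 0.75 × (2×129.6 + 6×216) = 1166.4 kN.
Tension rupture (net): A_n = (149 − 2×24)×10 = 1010 mm² (U = 1.0, A_e = A_n). φR_n = 0.75 × 450 × 1010 = 340.9 kN.
Tension yield (gross): A_g = 149×10 = 1490 mm². φR_n = 0.90 × 345 × 1490 = 462.6 kN.
Governing: min(1402.4, 1166.4, 340.9, 462.6) = 340.9 kN → net-section rupture.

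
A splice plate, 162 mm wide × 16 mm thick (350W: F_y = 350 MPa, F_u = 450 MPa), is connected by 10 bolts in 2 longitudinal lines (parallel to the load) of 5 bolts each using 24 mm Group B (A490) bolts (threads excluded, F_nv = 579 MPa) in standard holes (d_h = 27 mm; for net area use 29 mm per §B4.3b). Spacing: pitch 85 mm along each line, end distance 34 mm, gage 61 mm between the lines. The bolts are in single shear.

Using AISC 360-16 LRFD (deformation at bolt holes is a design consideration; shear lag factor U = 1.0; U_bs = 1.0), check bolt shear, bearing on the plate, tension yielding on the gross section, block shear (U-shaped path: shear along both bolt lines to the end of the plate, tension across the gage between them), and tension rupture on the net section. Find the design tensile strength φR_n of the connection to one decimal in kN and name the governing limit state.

561.6 kN (net-section rupture governs)

Bolt shear: A_b = π(24)²/4 = 452.39 mm². φR_n = 0.75 × 579 × 452.39 × 10 × 1 = 1964.5 kN.
Bearing (16 mm plate, F_u = 450 MPa): end bolts L_c = 34 − 27/2 = 20.5, R_n = min(1.2×20.5×16×450, 2.4×24×16×450) = 177.12 kN/bolt; interior L_c = 85 − 27 = 58, R_n = 414.72 kN/bolt. φR_n = 0.75 × (2×177.12 + 8×414.72) = 2754.0 kN.
Tension yield (gross): A_g = 162×16 = 2592 mm². φR_n = 0.90 × 350 × 2592 = 816.5 kN.
Block shear: shear path 2×[34+4×85] = 2×374 mm, A_gv = 11968, A_nv = 2×(374 − 4.5×29)×16 = 7792 mm²; tension across gage: (61 − 1×29)×16 = 512 mm². R_n = min(0.6×450×7792, 0.6×350×11968) + 1.0×450×512 = min(2103.8, 2513.3) + 230.4 = 2334.2 kN. φR_n = 0.75 × 2334.2 = 1750.7 kN.
Tension rupture (net): A_n = (162 − 2×29)×16 = 1664 mm² (U = 1.0, A_e = A_n). φR_n = 0.75 × 450 × 1664 = 561.6 kN.
Governing: min(1964.5, 2754.0, 816.5, 1750.7, 561.6) = 561.6 kN → net-section rupture.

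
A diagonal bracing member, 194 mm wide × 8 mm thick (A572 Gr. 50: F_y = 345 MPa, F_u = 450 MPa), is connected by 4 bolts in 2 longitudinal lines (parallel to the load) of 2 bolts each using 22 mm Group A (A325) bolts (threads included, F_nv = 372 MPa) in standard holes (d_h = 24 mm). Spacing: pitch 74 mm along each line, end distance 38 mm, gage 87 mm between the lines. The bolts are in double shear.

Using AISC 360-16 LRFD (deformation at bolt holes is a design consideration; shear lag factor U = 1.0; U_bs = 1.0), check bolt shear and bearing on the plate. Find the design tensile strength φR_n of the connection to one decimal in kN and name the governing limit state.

453.6 kN (bearing governs)

Bolt shear: A_b = π(22)²/4 = 380.13 mm². φR_n = 0.75 × 372 × 380.13 × 4 × 2 = 848.5 kN.
Bearing (8 mm plate, F_u = 450 MPa): end bolts L_c = 38 − 24/2 = 26, R_n = min(1.2×26×8×450, 2.4×22×8×450) = 112.32 kN/bolt; interior L_c = 74 − 24 = 50, R_n = 190.08 kN/bolt. φR_n = 0.75 × (2×112.32 + 2×190.08) = 453.6 kN.
Governing: min(848.5, 453.6) = 453.6 kN → bearing.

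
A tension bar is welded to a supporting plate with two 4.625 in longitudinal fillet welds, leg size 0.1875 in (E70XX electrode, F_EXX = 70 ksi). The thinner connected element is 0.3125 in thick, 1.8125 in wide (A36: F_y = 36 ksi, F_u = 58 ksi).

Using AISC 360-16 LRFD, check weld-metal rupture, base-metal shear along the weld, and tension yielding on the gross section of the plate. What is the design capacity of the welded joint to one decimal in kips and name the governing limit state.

Weld metal: throat = 0.707×0.1875 = 0.13256 in, L = 2×4.625 = 9.25 in. φR_n = 0.75 × 0.6 × 70 × 0.13256 × 9.25 = 38.6 kips.
Base metal shear (0.3125 in plate): yield φR_n = 1.0×0.6×36×0.3125×9.25 = 62.4 kips; rupture φR_n = 0.75×0.6×58×0.3125×9.25 = 75.4 kips; take 62.4 kips (yield).
Tension yield (gross): A_g = 1.8125×0.3125 = 0.56641 in². φR_n = 0.90 × 36 × 0.56641 = 18.4 kips.
Governing: min(38.6, 62.4, 18.4) = 18.4 kips → gross-section yield.

18.4 kips (gross-section yield governs)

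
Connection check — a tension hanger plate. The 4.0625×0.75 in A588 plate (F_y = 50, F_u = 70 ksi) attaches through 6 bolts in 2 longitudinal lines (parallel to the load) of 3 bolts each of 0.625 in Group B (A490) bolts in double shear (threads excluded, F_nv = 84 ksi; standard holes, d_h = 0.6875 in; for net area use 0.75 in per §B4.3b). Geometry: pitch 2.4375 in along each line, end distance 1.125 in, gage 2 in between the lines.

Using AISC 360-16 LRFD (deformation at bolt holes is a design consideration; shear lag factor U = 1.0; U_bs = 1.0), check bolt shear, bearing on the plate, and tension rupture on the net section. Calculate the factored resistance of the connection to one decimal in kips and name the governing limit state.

100.9 kips (net-section rupture governs)

Bolt shear: A_b = π(0.625)²/4 = 0.3068 in². φR_n = 0.75 × 84 × 0.3068 × 6 × 2 = 231.9 kips.
Bearing (0.75 in plate, F_u = 70 ksi): end bolts L_c = 1.125 − 0.6875/2 = 0.78125, R_n = min(1.2×0.78125×0.75×70, 2.4×0.625×0.75×70) = 49.219 kips/bolt; interior L_c = 2.4375 − 0.6875 = 1.75, R_n = 78.75 kips/bolt. φR_n = 0.75 × (2×49.219 + 4×78.75) = 310.1 kips.
Tension rupture (net): A_n = (4.0625 − 2×0.75)×0.75 = 1.9219 in² (U = 1.0, A_e = A_n). φR_n = 0.75 × 70 × 1.9219 = 100.9 kips.
Governing: min(231.9, 310.1, 100.9) = 100.9 kips → net-section rupture.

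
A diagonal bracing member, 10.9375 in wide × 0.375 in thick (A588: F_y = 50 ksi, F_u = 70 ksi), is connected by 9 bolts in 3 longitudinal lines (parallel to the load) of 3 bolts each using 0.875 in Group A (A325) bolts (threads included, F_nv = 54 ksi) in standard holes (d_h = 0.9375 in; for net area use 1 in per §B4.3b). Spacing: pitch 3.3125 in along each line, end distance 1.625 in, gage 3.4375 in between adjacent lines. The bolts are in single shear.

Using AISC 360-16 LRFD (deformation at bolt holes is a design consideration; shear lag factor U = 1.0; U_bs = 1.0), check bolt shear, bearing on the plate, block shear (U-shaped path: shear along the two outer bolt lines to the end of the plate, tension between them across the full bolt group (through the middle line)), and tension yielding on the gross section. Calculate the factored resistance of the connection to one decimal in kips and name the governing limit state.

184.6 kips (gross-section yield governs)

Bolt shear: A_b = π(0.875)²/4 = 0.60132 in². φR_n = 0.75 × 54 × 0.60132 × 9 × 1 = 219.2 kips.
Bearing (0.375 in plate, F_u = 70 ksi): end bolts L_c = 1.625 − 0.9375/2 = 1.15625, R_n = min(1.2×1.15625×0.375×70, 2.4×0.875×0.375×70) = 36.422 kips/bolt; interior L_c = 3.3125 − 0.9375 = 2.375, R_n = 55.125 kips/bolt. φR_n = 0.75 × (3×36.422 + 6×55.125) = 330.0 kips.
Block shear: shear path 2×[1.625+2×3.3125] = 2×8.25 in, A_gv = 6.1875, A_nv = 2×(8.25 − 2.5×1)×0.375 = 4.3125 in²; tension across gage: (6.875 − 2×1)×0.375 = 1.8281 in². R_n = min(0.6×70×4.3125, 0.6×50×6.1875) + 1.0×70×1.8281 = min(181.13, 185.63) + 127.97 = 309.1 kips. φR_n = 0.75 × 309.1 = 231.8 kips.
Tension yield (gross): A_g = 10.9375×0.375 = 4.1016 in². φR_n = 0.90 × 50 × 4.1016 = 184.6 kips.
Governing: min(219.2, 330.0, 231.8, 184.6) = 184.6 kips → gross-section yield.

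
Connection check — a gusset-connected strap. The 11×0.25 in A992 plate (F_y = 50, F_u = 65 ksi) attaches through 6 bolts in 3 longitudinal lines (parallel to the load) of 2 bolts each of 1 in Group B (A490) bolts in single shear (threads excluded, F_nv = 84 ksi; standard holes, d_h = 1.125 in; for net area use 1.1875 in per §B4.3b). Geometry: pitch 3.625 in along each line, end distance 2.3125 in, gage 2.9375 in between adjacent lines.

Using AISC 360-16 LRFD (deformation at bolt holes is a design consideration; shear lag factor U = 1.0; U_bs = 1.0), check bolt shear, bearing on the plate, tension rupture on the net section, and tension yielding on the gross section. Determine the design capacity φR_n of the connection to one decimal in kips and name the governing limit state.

90.6 kips (net-section rupture governs)

Bolt shear: A_b = π(1)²/4 = 0.7854 in². φR_n = 0.75 × 84 × 0.7854 × 6 × 1 = 296.9 kips.
Bearing (0.25 in plate, F_u = 65 ksi): end bolts L_c = 2.3125 − 1.125/2 = 1.75, R_n = min(1.2×1.75×0.25×65, 2.4×1×0.25×65) = 34.125 kips/bolt; interior L_c = 3.625 − 1.125 = 2.5, R_n = 39 kips/bolt. φR_n = 0.75 × (3×34.125 + 3×39) = 164.5 kips.
Tension rupture (net): A_n = (11 − 3×1.1875)×0.25 = 1.8594 in² (U = 1.0, A_e = A_n). φR_n = 0.75 × 65 × 1.8594 = 90.6 kips.
Tension yield (gross): A_g = 11×0.25 = 2.75 in². φR_n = 0.90 × 50 × 2.75 = 123.8 kips.
Governing: min(296.9, 164.5, 90.6, 123.8) = 90.6 kips → net-section rupture.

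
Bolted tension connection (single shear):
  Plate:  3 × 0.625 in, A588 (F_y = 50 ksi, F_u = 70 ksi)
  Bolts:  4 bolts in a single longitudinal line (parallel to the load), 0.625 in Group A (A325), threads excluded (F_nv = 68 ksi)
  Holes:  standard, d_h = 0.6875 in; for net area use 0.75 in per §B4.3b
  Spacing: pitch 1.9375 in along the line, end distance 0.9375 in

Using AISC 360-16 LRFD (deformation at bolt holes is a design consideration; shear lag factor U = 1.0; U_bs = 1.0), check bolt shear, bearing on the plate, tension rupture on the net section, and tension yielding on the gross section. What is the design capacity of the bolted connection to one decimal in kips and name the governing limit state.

Bolt shear: A_b = π(0.625)²/4 = 0.3068 in². φR_n = 0.75 × 68 × 0.3068 × 4 × 1 = 62.6 kips.
Bearing (0.625 in plate, F_u = 70 ksi): end bolts L_c = 0.9375 − 0.6875/2 = 0.59375, R_n = min(1.2×0.59375×0.625×70, 2.4×0.625×0.625×70) = 31.172 kips/bolt; interior L_c = 1.9375 − 0.6875 = 1.25, R_n = 65.625 kips/bolt. φR_n = 0.75 × (1×31.172 + 3×65.625) = 171.0 kips.
Tension rupture (net): A_n = (3 − 1×0.75)×0.625 = 1.4063 in² (U = 1.0, A_e = A_n). φR_n = 0.75 × 70 × 1.4063 = 73.8 kips.
Tension yield (gross): A_g = 3×0.625 = 1.875 in². φR_n = 0.90 × 50 × 1.875 = 84.4 kips.
Governing: min(62.6, 171.0, 73.8, 84.4) = 62.6 kips → bolt shear.

62.6 kips (bolt shear governs)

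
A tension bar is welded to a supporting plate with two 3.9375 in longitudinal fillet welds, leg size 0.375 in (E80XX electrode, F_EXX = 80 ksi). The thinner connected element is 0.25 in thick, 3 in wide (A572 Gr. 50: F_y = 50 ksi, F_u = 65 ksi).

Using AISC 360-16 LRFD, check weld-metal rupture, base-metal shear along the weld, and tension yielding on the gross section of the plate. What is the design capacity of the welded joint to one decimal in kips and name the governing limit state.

33.8 kips (gross-section yield governs)

Weld metal: throat = 0.707×0.375 = 0.26513 in, L = 2×3.9375 = 7.875 in. φR_n = 0.75 × 0.6 × 80 × 0.26513 × 7.875 = 75.2 kips.
Base metal shear (0.25 in plate): yield φR_n = 1.0×0.6×50×0.25×7.875 = 59.1 kips; rupture φR_n = 0.75×0.6×65×0.25×7.875 = 57.6 kips; take 57.6 kips (rupture).
Tension yield (gross): A_g = 3×0.25 = 0.75 in². φR_n = 0.90 × 50 × 0.75 = 33.8 kips.
Governing: min(75.2, 57.6, 33.8) = 33.8 kips → gross-section yield.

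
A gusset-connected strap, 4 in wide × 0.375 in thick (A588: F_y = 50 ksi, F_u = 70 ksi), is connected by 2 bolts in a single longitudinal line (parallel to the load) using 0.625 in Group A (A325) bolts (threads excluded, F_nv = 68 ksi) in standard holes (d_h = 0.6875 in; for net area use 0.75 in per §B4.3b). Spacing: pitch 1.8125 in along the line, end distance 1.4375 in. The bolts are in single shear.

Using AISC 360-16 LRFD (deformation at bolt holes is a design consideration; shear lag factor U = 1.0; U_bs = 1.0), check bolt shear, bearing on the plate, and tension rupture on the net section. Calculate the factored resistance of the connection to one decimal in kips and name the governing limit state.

Bolt shear: A_b = π(0.625)²/4 = 0.3068 in². φR_n = 0.75 × 68 × 0.3068 × 2 × 1 = 31.3 kips.
Bearing (0.375 in plate, F_u = 70 ksi): end bolts L_c = 1.4375 − 0.6875/2 = 1.09375, R_n = min(1.2×1.09375×0.375×70, 2.4×0.625×0.375×70) = 34.453 kips/bolt; interior L_c = 1.8125 − 0.6875 = 1.125, R_n = 35.438 kips/bolt. φR_n = 0.75 × (1×34.453 + 1×35.438) = 52.4 kips.
Tension rupture (net): A_n = (4 − 1×0.75)×0.375 = 1.2188 in² (U = 1.0, A_e = A_n). φR_n = 0.75 × 70 × 1.2188 = 64.0 kips.
Governing: min(31.3, 52.4, 64.0) = 31.3 kips → bolt shear.

31.3 kips (bolt shear governs)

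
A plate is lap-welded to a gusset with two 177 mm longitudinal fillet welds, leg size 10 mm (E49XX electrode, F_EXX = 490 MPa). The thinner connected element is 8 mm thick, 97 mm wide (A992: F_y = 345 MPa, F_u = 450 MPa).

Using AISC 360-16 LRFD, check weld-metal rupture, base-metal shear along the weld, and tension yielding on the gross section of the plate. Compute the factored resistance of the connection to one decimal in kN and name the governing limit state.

240.9 kN (gross-section yield governs)

Weld metal: throat = 0.707×10 = 7.07 mm, L = 2×177 = 354 mm. φR_n = 0.75 × 0.6 × 490 × 7.07 × 354 = 551.9 kN.
Base metal shear (8 mm plate): yield φR_n = 1.0×0.6×345×8×354 = 586.2 kN; rupture φR_n = 0.75×0.6×450×8×354 = 573.5 kN; take 573.5 kN (rupture).
Tension yield (gross): A_g = 97×8 = 776 mm². φR_n = 0.90 × 345 × 776 = 240.9 kN.
Governing: min(551.9, 573.5, 240.9) = 240.9 kN → gross-section yield.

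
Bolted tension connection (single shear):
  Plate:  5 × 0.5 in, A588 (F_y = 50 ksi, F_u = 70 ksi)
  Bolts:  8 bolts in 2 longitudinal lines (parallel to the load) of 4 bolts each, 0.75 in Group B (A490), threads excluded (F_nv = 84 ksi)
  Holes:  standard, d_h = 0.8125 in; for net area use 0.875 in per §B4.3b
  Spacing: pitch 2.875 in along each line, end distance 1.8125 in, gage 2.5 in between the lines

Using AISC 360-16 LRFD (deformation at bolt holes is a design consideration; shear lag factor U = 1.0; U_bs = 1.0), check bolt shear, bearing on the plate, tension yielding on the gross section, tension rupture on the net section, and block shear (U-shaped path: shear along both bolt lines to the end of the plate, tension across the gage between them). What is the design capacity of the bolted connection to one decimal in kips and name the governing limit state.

Bolt shear: A_b = π(0.75)²/4 = 0.44179 in². φR_n = 0.75 × 84 × 0.44179 × 8 × 1 = 222.7 kips.
Bearing (0.5 in plate, F_u = 70 ksi): end bolts L_c = 1.8125 − 0.8125/2 = 1.40625, R_n = min(1.2×1.40625×0.5×70, 2.4×0.75×0.5×70) = 59.063 kips/bolt; interior L_c = 2.875 − 0.8125 = 2.0625, R_n = 63 kips/bolt. φR_n = 0.75 × (2×59.063 + 6×63) = 372.1 kips.
Tension yield (gross): A_g = 5×0.5 = 2.5 in². φR_n = 0.90 × 50 × 2.5 = 112.5 kips.
Tension rupture (net): A_n = (5 − 2×0.875)×0.5 = 1.625 in² (U = 1.0, A_e = A_n). φR_n = 0.75 × 70 × 1.625 = 85.3 kips.
Block shear: shear path 2×[1.8125+3×2.875] = 2×10.4375 in, A_gv = 10.438, A_nv = 2×(10.4375 − 3.5×0.875)×0.5 = 7.375 in²; tension across gage: (2.5 − 1×0.875)×0.5 = 0.8125 in². R_n = min(0.6×70×7.375, 0.6×50×10.438) + 1.0×70×0.8125 = min(309.75, 313.14) + 56.875 = 366.63 kips. φR_n = 0.75 × 366.63 = 275.0 kips.
Governing: min(222.7, 372.1, 112.5, 85.3, 275.0) = 85.3 kips → net-section rupture.

85.3 kips (net-section rupture governs)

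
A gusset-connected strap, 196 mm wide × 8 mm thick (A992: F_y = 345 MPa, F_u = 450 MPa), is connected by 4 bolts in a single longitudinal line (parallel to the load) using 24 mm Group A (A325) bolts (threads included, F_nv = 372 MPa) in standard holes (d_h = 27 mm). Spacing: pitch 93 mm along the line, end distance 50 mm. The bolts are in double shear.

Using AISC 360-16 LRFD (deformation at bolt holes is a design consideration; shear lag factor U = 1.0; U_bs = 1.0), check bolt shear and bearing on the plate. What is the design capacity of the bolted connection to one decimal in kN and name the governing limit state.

584.8 kN (bearing governs)

Bolt shear: A_b = π(24)²/4 = 452.39 mm². φR_n = 0.75 × 372 × 452.39 × 4 × 2 = 1009.7 kN.
Bearing (8 mm plate, F_u = 450 MPa): end bolts L_c = 50 − 27/2 = 36.5, R_n = min(1.2×36.5×8×450, 2.4×24×8×450) = 157.68 kN/bolt; interior L_c = 93 − 27 = 66, R_n = 207.36 kN/bolt. φR_n = 0.75 × (1×157.68 + 3×207.36) = 584.8 kN.
Governing: min(1009.7, 584.8) = 584.8 kN → bearing.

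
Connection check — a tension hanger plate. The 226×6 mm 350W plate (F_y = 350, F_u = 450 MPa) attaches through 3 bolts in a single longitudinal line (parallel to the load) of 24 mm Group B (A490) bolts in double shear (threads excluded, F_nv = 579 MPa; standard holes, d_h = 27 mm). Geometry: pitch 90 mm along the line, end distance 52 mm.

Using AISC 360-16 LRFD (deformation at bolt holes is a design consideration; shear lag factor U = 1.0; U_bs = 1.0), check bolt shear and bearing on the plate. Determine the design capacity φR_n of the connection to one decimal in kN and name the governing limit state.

326.8 kN (bearing governs)

Bolt shear: A_b = π(24)²/4 = 452.39 mm². φR_n = 0.75 × 579 × 452.39 × 3 × 2 = 1178.7 kN.
Bearing (6 mm plate, F_u = 450 MPa): end bolts L_c = 52 − 27/2 = 38.5, R_n = min(1.2×38.5×6×450, 2.4×24×6×450) = 124.74 kN/bolt; interior L_c = 90 − 27 = 63, R_n = 155.52 kN/bolt. φR_n = 0.75 × (1×124.74 + 2×155.52) = 326.8 kN.
Governing: min(1178.7, 326.8) = 326.8 kN → bearing.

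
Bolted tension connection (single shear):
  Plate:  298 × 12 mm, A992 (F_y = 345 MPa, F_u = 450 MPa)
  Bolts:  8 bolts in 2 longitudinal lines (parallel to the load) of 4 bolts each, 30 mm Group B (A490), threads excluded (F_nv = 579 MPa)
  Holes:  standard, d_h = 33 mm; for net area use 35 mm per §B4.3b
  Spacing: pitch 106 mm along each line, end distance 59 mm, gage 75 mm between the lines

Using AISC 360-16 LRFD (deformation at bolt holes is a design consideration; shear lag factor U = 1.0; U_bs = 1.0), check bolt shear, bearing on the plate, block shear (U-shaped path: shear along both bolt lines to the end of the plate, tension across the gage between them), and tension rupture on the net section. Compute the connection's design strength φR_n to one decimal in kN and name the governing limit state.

Bolt shear: A_b = π(30)²/4 = 706.86 mm². φR_n = 0.75 × 579 × 706.86 × 8 × 1 = 2455.6 kN.
Bearing (12 mm plate, F_u = 450 MPa): end bolts L_c = 59 − 33/2 = 42.5, R_n = min(1.2×42.5×12×450, 2.4×30×12×450) = 275.4 kN/bolt; interior L_c = 106 − 33 = 73, R_n = 388.8 kN/bolt. φR_n = 0.75 × (2×275.4 + 6×388.8) = 2162.7 kN.
Block shear: shear path 2×[59+3×106] = 2×377 mm, A_gv = 9048, A_nv = 2×(377 − 3.5×35)×12 = 6108 mm²; tension across gage: (75 − 1×35)×12 = 480 mm². R_n = min(0.6×450×6108, 0.6×345×9048) + 1.0×450×480 = min(1649.2, 1872.9) + 216 = 1865.2 kN. φR_n = 0.75 × 1865.2 = 1398.9 kN.
Tension rupture (net): A_n = (298 − 2×35)×12 = 2736 mm² (U = 1.0, A_e = A_n). φR_n = 0.75 × 450 × 2736 = 923.4 kN.
Governing: min(2455.6, 2162.7, 1398.9, 923.4) = 923.4 kN → net-section rupture.

923.4 kN (net-section rupture governs)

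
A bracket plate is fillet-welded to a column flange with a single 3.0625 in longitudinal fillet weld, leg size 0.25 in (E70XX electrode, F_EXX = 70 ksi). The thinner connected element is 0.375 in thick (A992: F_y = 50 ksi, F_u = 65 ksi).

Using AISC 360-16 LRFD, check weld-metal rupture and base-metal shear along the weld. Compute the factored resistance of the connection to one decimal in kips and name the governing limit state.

17.1 kips (weld metal governs)

Weld metal: throat = 0.707×0.25 = 0.17675 in, L = 3.0625 in. φR_n = 0.75 × 0.6 × 70 × 0.17675 × 3.0625 = 17.1 kips.
Base metal shear (0.375 in plate): yield φR_n = 1.0×0.6×50×0.375×3.0625 = 34.5 kips; rupture φR_n = 0.75×0.6×65×0.375×3.0625 = 33.6 kips; take 33.6 kips (rupture).
Governing: min(17.1, 33.6) = 17.1 kips → weld metal.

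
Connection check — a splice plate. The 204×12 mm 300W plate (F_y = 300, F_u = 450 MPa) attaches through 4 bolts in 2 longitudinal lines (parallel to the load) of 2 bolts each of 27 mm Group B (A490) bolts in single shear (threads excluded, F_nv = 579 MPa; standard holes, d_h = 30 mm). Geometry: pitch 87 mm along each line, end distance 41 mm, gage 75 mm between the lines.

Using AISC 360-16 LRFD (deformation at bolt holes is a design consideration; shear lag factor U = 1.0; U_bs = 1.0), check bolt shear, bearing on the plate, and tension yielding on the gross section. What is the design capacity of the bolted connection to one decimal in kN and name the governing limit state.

661.0 kN (gross-section yield governs)

Bolt shear: A_b = π(27)²/4 = 572.56 mm². φR_n = 0.75 × 579 × 572.56 × 4 × 1 = 994.5 kN.
Bearing (12 mm plate, F_u = 450 MPa): end bolts L_c = 41 − 30/2 = 26, R_n = min(1.2×26×12×450, 2.4×27×12×450) = 168.48 kN/bolt; interior L_c = 87 − 30 = 57, R_n = 349.92 kN/bolt. φR_n = 0.75 × (2×168.48 + 2×349.92) = 777.6 kN.
Tension yield (gross): A_g = 204×12 = 2448 mm². φR_n = 0.90 × 300 × 2448 = 661.0 kN.
Governing: min(994.5, 777.6, 661.0) = 661.0 kN → gross-section yield.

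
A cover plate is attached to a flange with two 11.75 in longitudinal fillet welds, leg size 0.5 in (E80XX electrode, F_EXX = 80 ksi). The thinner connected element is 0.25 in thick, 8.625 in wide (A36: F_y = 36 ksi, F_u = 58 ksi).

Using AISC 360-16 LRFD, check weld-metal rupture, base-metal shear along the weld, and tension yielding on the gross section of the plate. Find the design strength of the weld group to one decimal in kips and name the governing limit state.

69.9 kips (gross-section yield governs)

Weld metal: throat = 0.707×0.5 = 0.3535 in, L = 2×11.75 = 23.5 in. φR_n = 0.75 × 0.6 × 80 × 0.3535 × 23.5 = 299.1 kips.
Base metal shear (0.25 in plate): yield φR_n = 1.0×0.6×36×0.25×23.5 = 126.9 kips; rupture φR_n = 0.75×0.6×58×0.25×23.5 = 153.3 kips; take 126.9 kips (yield).
Tension yield (gross): A_g = 8.625×0.25 = 2.1563 in². φR_n = 0.90 × 36 × 2.1563 = 69.9 kips.
Governing: min(299.1, 126.9, 69.9) = 69.9 kips → gross-section yield.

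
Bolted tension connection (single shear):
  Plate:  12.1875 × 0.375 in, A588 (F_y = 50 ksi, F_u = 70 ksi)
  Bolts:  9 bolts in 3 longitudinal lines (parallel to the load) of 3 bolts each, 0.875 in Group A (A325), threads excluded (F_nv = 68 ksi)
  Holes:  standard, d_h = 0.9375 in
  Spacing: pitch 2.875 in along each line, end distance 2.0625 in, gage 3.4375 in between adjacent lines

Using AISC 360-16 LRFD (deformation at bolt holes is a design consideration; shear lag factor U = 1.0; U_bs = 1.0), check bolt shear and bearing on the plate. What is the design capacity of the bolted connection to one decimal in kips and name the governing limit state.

276.0 kips (bolt shear governs)

Bolt shear: A_b = π(0.875)²/4 = 0.60132 in². φR_n = 0.75 × 68 × 0.60132 × 9 × 1 = 276.0 kips.
Bearing (0.375 in plate, F_u = 70 ksi): end bolts L_c = 2.0625 − 0.9375/2 = 1.59375, R_n = min(1.2×1.59375×0.375×70, 2.4×0.875×0.375×70) = 50.203 kips/bolt; interior L_c = 2.875 − 0.9375 = 1.9375, R_n = 55.125 kips/bolt. φR_n = 0.75 × (3×50.203 + 6×55.125) = 361.0 kips.
Governing: min(276.0, 361.0) = 276.0 kips → bolt shear.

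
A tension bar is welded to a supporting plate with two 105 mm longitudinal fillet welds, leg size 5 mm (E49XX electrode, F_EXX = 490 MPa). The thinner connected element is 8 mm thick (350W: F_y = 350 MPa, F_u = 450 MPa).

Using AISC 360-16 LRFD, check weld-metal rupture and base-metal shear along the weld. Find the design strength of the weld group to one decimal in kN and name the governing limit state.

Weld metal: throat = 0.707×5 = 3.535 mm, L = 2×105 = 210 mm. φR_n = 0.75 × 0.6 × 490 × 3.535 × 210 = 163.7 kN.
Base metal shear (8 mm plate): yield φR_n = 1.0×0.6×350×8×210 = 352.8 kN; rupture φR_n = 0.75×0.6×450×8×210 = 340.2 kN; take 340.2 kN (rupture).
Governing: min(163.7, 340.2) = 163.7 kN → weld metal.

163.7 kN (weld metal governs)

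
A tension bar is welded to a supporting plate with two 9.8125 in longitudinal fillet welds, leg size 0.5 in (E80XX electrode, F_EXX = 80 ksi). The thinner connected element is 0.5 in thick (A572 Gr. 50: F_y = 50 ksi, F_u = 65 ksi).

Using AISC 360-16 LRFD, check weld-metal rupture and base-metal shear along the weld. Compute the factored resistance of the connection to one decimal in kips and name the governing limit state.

249.7 kips (weld metal governs)

Weld metal: throat = 0.707×0.5 = 0.3535 in, L = 2×9.8125 = 19.625 in. φR_n = 0.75 × 0.6 × 80 × 0.3535 × 19.625 = 249.7 kips.
Base metal shear (0.5 in plate): yield φR_n = 1.0×0.6×50×0.5×19.625 = 294.4 kips; rupture φR_n = 0.75×0.6×65×0.5×19.625 = 287.0 kips; take 287.0 kips (rupture).
Governing: min(249.7, 287.0) = 249.7 kips → weld metal.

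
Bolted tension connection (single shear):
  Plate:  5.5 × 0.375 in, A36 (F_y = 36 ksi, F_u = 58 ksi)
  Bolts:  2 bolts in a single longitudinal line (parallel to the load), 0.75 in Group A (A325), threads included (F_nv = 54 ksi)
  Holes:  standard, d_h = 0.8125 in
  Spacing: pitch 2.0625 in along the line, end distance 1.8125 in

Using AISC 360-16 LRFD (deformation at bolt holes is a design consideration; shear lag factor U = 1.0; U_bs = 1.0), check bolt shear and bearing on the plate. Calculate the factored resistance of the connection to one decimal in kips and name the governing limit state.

Bolt shear: A_b = π(0.75)²/4 = 0.44179 in². φR_n = 0.75 × 54 × 0.44179 × 2 × 1 = 35.8 kips.
Bearing (0.375 in plate, F_u = 58 ksi): end bolts L_c = 1.8125 − 0.8125/2 = 1.40625, R_n = min(1.2×1.40625×0.375×58, 2.4×0.75×0.375×58) = 36.703 kips/bolt; interior L_c = 2.0625 − 0.8125 = 1.25, R_n = 32.625 kips/bolt. φR_n = 0.75 × (1×36.703 + 1×32.625) = 52.0 kips.
Governing: min(35.8, 52.0) = 35.8 kips → bolt shear.

35.8 kips (bolt shear governs)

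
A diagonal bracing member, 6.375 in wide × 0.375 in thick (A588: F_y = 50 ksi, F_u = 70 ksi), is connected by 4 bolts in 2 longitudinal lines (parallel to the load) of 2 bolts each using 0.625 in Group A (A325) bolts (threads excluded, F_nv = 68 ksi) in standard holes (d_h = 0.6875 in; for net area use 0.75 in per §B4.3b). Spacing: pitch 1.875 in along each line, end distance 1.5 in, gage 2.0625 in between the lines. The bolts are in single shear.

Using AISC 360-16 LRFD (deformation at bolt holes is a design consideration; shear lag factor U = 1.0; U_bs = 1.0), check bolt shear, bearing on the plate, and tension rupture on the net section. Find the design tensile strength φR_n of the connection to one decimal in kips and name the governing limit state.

62.6 kips (bolt shear governs)

Bolt shear: A_b = π(0.625)²/4 = 0.3068 in². φR_n = 0.75 × 68 × 0.3068 × 4 × 1 = 62.6 kips.
Bearing (0.375 in plate, F_u = 70 ksi): end bolts L_c = 1.5 − 0.6875/2 = 1.15625, R_n = min(1.2×1.15625×0.375×70, 2.4×0.625×0.375×70) = 36.422 kips/bolt; interior L_c = 1.875 − 0.6875 = 1.1875, R_n = 37.406 kips/bolt. φR_n = 0.75 × (2×36.422 + 2×37.406) = 110.7 kips.
Tension rupture (net): A_n = (6.375 − 2×0.75)×0.375 = 1.8281 in² (U = 1.0, A_e = A_n). φR_n = 0.75 × 70 × 1.8281 = 96.0 kips.
Governing: min(62.6, 110.7, 96.0) = 62.6 kips → bolt shear.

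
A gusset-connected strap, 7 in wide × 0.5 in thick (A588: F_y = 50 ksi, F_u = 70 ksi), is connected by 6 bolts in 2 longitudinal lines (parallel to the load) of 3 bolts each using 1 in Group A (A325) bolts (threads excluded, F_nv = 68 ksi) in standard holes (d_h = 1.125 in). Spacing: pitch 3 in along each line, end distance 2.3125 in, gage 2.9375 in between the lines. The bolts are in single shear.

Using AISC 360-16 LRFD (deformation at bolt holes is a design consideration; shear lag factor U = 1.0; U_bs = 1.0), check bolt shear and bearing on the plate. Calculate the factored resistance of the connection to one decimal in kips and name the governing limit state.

Bolt shear: A_b = π(1)²/4 = 0.7854 in². φR_n = 0.75 × 68 × 0.7854 × 6 × 1 = 240.3 kips.
Bearing (0.5 in plate, F_u = 70 ksi): end bolts L_c = 2.3125 − 1.125/2 = 1.75, R_n = min(1.2×1.75×0.5×70, 2.4×1×0.5×70) = 73.5 kips/bolt; interior L_c = 3 − 1.125 = 1.875, R_n = 78.75 kips/bolt. φR_n = 0.75 × (2×73.5 + 4×78.75) = 346.5 kips.
Governing: min(240.3, 346.5) = 240.3 kips → bolt shear.

240.3 kips (bolt shear governs)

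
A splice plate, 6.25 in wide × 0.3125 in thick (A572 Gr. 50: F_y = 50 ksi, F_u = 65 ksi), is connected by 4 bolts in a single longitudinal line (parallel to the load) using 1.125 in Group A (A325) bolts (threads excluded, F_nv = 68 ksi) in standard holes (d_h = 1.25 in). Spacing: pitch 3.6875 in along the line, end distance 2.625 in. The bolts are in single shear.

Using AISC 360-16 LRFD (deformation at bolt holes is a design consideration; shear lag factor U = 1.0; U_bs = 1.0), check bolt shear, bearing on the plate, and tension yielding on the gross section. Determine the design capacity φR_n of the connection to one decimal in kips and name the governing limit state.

Bolt shear: A_b = π(1.125)²/4 = 0.99402 in². φR_n = 0.75 × 68 × 0.99402 × 4 × 1 = 202.8 kips.
Bearing (0.3125 in plate, F_u = 65 ksi): end bolts L_c = 2.625 − 1.25/2 = 2, R_n = min(1.2×2×0.3125×65, 2.4×1.125×0.3125×65) = 48.75 kips/bolt; interior L_c = 3.6875 − 1.25 = 2.4375, R_n = 54.844 kips/bolt. φR_n = 0.75 × (1×48.75 + 3×54.844) = 160.0 kips.
Tension yield (gross): A_g = 6.25×0.3125 = 1.9531 in². φR_n = 0.90 × 50 × 1.9531 = 87.9 kips.
Governing: min(202.8, 160.0, 87.9) = 87.9 kips → gross-section yield.

87.9 kips (gross-section yield governs)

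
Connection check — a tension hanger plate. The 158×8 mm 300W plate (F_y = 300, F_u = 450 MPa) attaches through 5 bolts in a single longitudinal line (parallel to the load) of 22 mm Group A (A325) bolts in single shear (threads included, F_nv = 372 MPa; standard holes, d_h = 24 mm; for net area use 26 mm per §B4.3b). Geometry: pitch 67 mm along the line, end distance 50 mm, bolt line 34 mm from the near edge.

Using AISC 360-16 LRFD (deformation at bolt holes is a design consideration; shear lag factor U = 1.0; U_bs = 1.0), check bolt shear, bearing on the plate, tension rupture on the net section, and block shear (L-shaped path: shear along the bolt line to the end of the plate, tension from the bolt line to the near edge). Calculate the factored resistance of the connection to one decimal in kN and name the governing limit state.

356.4 kN (net-section rupture governs)

Bolt shear: A_b = π(22)²/4 = 380.13 mm². φR_n = 0.75 × 372 × 380.13 × 5 × 1 = 530.3 kN.
Bearing (8 mm plate, F_u = 450 MPa): end bolts L_c = 50 − 24/2 = 38, R_n = min(1.2×38×8×450, 2.4×22×8×450) = 164.16 kN/bolt; interior L_c = 67 − 24 = 43, R_n = 185.76 kN/bolt. φR_n = 0.75 × (1×164.16 + 4×185.76) = 680.4 kN.
Tension rupture (net): A_n = (158 − 1×26)×8 = 1056 mm² (U = 1.0, A_e = A_n). φR_n = 0.75 × 450 × 1056 = 356.4 kN.
Block shear: shear path 1×[50+4×67] = 1×318 mm, A_gv = 2544, A_nv = 1×(318 − 4.5×26)×8 = 1608 mm²; tension to near edge: (34 − 0.5×26)×8 = 168 mm². R_n = min(0.6×450×1608, 0.6×300×2544) + 1.0×450×168 = min(434.16, 457.92) + 75.6 = 509.76 kN. φR_n = 0.75 × 509.76 = 382.3 kN.
Governing: min(530.3, 680.4, 356.4, 382.3) = 356.4 kN → net-section rupture.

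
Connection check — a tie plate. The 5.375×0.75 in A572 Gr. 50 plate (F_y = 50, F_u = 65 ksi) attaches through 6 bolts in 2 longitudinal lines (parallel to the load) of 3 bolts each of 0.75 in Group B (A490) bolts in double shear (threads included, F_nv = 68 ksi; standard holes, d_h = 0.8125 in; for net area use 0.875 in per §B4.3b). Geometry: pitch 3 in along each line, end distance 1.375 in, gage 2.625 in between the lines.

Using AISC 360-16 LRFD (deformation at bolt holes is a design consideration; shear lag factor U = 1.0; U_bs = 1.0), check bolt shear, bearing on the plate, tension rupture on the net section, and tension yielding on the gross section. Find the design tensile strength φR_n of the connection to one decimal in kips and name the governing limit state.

132.5 kips (net-section rupture governs)

Bolt shear: A_b = π(0.75)²/4 = 0.44179 in². φR_n = 0.75 × 68 × 0.44179 × 6 × 2 = 270.4 kips.
Bearing (0.75 in plate, F_u = 65 ksi): end bolts L_c = 1.375 − 0.8125/2 = 0.96875, R_n = min(1.2×0.96875×0.75×65, 2.4×0.75×0.75×65) = 56.672 kips/bolt; interior L_c = 3 − 0.8125 = 2.1875, R_n = 87.75 kips/bolt. φR_n = 0.75 × (2×56.672 + 4×87.75) = 348.3 kips.
Tension rupture (net): A_n = (5.375 − 2×0.875)×0.75 = 2.7188 in² (U = 1.0, A_e = A_n). φR_n = 0.75 × 65 × 2.7188 = 132.5 kips.
Tension yield (gross): A_g = 5.375×0.75 = 4.0313 in². φR_n = 0.90 × 50 × 4.0313 = 181.4 kips.
Governing: min(270.4, 348.3, 132.5, 181.4) = 132.5 kips → net-section rupture.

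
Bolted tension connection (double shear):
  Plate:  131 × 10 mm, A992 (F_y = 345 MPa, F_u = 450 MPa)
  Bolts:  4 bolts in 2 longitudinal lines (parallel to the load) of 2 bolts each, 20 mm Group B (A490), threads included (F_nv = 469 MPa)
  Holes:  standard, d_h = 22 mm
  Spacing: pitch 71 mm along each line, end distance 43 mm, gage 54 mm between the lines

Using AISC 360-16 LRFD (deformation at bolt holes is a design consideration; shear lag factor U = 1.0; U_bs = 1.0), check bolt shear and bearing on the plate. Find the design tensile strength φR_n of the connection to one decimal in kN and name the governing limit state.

583.2 kN (bearing governs)

Bolt shear: A_b = π(20)²/4 = 314.16 mm². φR_n = 0.75 × 469 × 314.16 × 4 × 2 = 884.0 kN.
Bearing (10 mm plate, F_u = 450 MPa): end bolts L_c = 43 − 22/2 = 32, R_n = min(1.2×32×10×450, 2.4×20×10×450) = 172.8 kN/bolt; interior L_c = 71 − 22 = 49, R_n = 216 kN/bolt. φR_n = 0.75 × (2×172.8 + 2×216) = 583.2 kN.
Governing: min(884.0, 583.2) = 583.2 kN → bearing.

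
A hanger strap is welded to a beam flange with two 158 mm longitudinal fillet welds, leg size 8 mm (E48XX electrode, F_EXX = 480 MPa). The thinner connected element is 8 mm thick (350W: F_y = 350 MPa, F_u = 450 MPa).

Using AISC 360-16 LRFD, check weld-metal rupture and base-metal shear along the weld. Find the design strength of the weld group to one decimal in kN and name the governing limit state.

386.1 kN (weld metal governs)

Weld metal: throat = 0.707×8 = 5.656 mm, L = 2×158 = 316 mm. φR_n = 0.75 × 0.6 × 480 × 5.656 × 316 = 386.1 kN.
Base metal shear (8 mm plate): yield φR_n = 1.0×0.6×350×8×316 = 530.9 kN; rupture φR_n = 0.75×0.6×450×8×316 = 511.9 kN; take 511.9 kN (rupture).
Governing: min(386.1, 511.9) = 386.1 kN → weld metal.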